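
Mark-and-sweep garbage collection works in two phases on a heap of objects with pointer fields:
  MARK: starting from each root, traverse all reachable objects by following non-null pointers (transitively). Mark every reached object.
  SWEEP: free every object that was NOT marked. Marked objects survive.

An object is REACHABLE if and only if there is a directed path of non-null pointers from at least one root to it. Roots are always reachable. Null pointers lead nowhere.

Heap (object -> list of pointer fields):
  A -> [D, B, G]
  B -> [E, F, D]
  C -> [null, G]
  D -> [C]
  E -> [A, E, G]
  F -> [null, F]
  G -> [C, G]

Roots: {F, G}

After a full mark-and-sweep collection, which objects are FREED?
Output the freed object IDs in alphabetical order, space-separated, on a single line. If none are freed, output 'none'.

Answer: A B D E

Derivation:
Roots: F G
Mark F: refs=null F, marked=F
Mark G: refs=C G, marked=F G
Mark C: refs=null G, marked=C F G
Unmarked (collected): A B D E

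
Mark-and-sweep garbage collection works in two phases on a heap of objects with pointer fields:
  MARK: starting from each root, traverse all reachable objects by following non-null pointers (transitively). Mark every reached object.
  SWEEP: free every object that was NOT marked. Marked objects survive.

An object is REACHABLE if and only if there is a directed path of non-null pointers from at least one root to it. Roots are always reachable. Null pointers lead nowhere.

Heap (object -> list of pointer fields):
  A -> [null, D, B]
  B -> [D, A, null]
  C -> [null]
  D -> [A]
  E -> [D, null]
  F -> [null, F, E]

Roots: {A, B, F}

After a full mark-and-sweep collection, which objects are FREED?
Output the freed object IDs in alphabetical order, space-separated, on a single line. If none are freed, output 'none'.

Roots: A B F
Mark A: refs=null D B, marked=A
Mark B: refs=D A null, marked=A B
Mark F: refs=null F E, marked=A B F
Mark D: refs=A, marked=A B D F
Mark E: refs=D null, marked=A B D E F
Unmarked (collected): C

Answer: C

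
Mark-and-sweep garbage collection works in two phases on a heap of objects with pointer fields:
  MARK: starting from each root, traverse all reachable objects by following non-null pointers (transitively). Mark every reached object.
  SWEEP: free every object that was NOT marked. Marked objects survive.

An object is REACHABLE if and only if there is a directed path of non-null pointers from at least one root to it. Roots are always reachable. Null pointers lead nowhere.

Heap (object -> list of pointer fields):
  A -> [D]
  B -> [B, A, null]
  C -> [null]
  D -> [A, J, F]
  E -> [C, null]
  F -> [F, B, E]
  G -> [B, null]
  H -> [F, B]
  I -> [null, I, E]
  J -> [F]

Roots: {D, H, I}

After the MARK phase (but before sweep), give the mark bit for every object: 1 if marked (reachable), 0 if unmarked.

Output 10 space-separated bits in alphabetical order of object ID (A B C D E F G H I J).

Roots: D H I
Mark D: refs=A J F, marked=D
Mark H: refs=F B, marked=D H
Mark I: refs=null I E, marked=D H I
Mark A: refs=D, marked=A D H I
Mark J: refs=F, marked=A D H I J
Mark F: refs=F B E, marked=A D F H I J
Mark B: refs=B A null, marked=A B D F H I J
Mark E: refs=C null, marked=A B D E F H I J
Mark C: refs=null, marked=A B C D E F H I J
Unmarked (collected): G

Answer: 1 1 1 1 1 1 0 1 1 1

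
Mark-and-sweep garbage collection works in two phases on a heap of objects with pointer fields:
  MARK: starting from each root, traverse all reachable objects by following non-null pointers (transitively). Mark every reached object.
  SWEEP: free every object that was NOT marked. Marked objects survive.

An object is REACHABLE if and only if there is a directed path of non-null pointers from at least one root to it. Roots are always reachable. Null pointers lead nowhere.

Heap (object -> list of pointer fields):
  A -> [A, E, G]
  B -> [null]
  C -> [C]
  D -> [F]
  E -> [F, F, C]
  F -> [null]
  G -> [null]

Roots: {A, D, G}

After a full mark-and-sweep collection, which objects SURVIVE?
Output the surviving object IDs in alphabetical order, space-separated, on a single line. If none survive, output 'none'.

Answer: A C D E F G

Derivation:
Roots: A D G
Mark A: refs=A E G, marked=A
Mark D: refs=F, marked=A D
Mark G: refs=null, marked=A D G
Mark E: refs=F F C, marked=A D E G
Mark F: refs=null, marked=A D E F G
Mark C: refs=C, marked=A C D E F G
Unmarked (collected): B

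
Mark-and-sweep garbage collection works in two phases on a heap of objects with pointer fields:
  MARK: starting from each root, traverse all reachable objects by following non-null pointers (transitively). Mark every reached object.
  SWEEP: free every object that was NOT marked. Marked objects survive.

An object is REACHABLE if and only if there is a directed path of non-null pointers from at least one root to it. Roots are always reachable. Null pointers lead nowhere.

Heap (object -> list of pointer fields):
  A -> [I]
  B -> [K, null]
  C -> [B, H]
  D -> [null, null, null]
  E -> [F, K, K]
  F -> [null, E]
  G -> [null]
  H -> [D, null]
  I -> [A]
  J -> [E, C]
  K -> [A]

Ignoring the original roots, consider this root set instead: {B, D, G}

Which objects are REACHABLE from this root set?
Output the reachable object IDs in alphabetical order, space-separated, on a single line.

Roots: B D G
Mark B: refs=K null, marked=B
Mark D: refs=null null null, marked=B D
Mark G: refs=null, marked=B D G
Mark K: refs=A, marked=B D G K
Mark A: refs=I, marked=A B D G K
Mark I: refs=A, marked=A B D G I K
Unmarked (collected): C E F H J

Answer: A B D G I K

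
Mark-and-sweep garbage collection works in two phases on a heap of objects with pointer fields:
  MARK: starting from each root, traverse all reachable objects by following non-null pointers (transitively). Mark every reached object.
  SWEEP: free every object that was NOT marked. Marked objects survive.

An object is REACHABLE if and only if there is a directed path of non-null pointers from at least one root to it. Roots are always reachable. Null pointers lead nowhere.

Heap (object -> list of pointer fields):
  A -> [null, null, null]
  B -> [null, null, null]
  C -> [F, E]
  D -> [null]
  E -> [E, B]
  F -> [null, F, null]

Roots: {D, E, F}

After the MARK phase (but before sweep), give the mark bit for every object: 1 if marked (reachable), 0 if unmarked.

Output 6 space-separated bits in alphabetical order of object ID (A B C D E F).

Roots: D E F
Mark D: refs=null, marked=D
Mark E: refs=E B, marked=D E
Mark F: refs=null F null, marked=D E F
Mark B: refs=null null null, marked=B D E F
Unmarked (collected): A C

Answer: 0 1 0 1 1 1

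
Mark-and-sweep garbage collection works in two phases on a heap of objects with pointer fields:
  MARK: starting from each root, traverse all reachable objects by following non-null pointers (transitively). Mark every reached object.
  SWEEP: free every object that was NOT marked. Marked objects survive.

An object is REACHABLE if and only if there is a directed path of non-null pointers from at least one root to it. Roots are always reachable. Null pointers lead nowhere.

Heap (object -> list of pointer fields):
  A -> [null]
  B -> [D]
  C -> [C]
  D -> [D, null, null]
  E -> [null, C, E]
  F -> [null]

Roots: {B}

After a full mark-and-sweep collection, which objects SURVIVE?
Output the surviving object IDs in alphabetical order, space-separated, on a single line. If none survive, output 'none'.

Roots: B
Mark B: refs=D, marked=B
Mark D: refs=D null null, marked=B D
Unmarked (collected): A C E F

Answer: B D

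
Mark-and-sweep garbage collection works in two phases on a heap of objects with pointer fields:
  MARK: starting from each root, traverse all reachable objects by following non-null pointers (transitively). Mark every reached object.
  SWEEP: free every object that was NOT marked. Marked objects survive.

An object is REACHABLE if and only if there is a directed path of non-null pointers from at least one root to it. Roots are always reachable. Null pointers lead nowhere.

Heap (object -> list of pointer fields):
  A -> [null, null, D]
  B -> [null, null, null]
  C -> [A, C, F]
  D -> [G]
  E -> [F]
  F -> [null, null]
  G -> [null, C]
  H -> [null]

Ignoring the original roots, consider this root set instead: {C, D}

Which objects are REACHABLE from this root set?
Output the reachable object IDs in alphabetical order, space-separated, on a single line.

Answer: A C D F G

Derivation:
Roots: C D
Mark C: refs=A C F, marked=C
Mark D: refs=G, marked=C D
Mark A: refs=null null D, marked=A C D
Mark F: refs=null null, marked=A C D F
Mark G: refs=null C, marked=A C D F G
Unmarked (collected): B E H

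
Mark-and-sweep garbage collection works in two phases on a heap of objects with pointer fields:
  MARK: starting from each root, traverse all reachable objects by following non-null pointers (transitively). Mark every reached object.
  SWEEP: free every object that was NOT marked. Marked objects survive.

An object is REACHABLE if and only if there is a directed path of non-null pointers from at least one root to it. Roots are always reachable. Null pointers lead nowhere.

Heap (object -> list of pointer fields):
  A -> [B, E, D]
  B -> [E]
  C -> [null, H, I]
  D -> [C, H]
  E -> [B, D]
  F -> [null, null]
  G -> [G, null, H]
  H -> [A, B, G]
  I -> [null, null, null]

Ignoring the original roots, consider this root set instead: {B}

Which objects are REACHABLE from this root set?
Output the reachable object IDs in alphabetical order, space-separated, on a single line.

Answer: A B C D E G H I

Derivation:
Roots: B
Mark B: refs=E, marked=B
Mark E: refs=B D, marked=B E
Mark D: refs=C H, marked=B D E
Mark C: refs=null H I, marked=B C D E
Mark H: refs=A B G, marked=B C D E H
Mark I: refs=null null null, marked=B C D E H I
Mark A: refs=B E D, marked=A B C D E H I
Mark G: refs=G null H, marked=A B C D E G H I
Unmarked (collected): F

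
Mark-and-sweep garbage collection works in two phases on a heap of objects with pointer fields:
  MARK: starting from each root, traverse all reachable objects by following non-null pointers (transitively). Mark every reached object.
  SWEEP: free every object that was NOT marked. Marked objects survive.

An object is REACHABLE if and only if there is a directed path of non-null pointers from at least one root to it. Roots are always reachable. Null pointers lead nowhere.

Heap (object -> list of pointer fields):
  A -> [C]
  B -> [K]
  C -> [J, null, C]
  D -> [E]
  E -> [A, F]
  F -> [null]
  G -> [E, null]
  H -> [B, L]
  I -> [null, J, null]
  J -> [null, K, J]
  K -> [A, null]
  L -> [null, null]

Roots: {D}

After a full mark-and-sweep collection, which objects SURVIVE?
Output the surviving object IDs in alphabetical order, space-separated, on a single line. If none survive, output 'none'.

Answer: A C D E F J K

Derivation:
Roots: D
Mark D: refs=E, marked=D
Mark E: refs=A F, marked=D E
Mark A: refs=C, marked=A D E
Mark F: refs=null, marked=A D E F
Mark C: refs=J null C, marked=A C D E F
Mark J: refs=null K J, marked=A C D E F J
Mark K: refs=A null, marked=A C D E F J K
Unmarked (collected): B G H I L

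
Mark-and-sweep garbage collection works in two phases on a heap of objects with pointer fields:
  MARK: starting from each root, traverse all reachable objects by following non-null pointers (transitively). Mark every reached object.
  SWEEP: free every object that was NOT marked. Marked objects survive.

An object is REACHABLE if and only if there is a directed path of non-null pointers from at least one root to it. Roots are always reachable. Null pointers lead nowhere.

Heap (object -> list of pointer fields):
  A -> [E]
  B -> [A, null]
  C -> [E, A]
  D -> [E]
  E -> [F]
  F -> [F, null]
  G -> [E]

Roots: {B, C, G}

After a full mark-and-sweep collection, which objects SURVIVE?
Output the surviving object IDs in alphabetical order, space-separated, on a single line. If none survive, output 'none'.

Roots: B C G
Mark B: refs=A null, marked=B
Mark C: refs=E A, marked=B C
Mark G: refs=E, marked=B C G
Mark A: refs=E, marked=A B C G
Mark E: refs=F, marked=A B C E G
Mark F: refs=F null, marked=A B C E F G
Unmarked (collected): D

Answer: A B C E F G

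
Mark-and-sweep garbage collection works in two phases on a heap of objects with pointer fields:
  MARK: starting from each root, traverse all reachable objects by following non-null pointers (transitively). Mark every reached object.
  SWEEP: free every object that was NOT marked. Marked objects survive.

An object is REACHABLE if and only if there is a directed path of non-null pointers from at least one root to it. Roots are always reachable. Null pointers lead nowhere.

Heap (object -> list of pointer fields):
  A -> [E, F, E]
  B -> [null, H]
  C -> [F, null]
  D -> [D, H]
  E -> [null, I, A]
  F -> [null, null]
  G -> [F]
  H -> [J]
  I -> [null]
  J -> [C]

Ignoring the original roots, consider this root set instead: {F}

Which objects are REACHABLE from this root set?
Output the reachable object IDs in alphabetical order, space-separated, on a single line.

Answer: F

Derivation:
Roots: F
Mark F: refs=null null, marked=F
Unmarked (collected): A B C D E G H I J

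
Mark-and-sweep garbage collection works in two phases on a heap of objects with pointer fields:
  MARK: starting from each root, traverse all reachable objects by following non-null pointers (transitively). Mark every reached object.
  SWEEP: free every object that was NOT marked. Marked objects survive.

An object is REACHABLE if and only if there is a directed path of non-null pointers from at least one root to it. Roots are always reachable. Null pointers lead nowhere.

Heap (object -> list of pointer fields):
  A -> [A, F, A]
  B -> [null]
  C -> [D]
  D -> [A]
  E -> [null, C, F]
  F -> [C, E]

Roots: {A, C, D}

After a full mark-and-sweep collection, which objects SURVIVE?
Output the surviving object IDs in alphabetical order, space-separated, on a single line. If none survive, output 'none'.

Answer: A C D E F

Derivation:
Roots: A C D
Mark A: refs=A F A, marked=A
Mark C: refs=D, marked=A C
Mark D: refs=A, marked=A C D
Mark F: refs=C E, marked=A C D F
Mark E: refs=null C F, marked=A C D E F
Unmarked (collected): B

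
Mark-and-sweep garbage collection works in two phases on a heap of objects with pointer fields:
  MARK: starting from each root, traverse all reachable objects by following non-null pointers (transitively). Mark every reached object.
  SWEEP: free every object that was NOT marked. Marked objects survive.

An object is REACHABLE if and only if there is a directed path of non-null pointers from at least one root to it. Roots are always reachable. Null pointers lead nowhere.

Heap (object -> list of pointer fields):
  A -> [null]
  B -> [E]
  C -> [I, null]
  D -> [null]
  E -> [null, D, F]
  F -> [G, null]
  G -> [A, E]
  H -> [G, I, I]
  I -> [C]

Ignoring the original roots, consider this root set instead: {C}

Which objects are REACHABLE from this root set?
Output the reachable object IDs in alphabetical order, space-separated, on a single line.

Roots: C
Mark C: refs=I null, marked=C
Mark I: refs=C, marked=C I
Unmarked (collected): A B D E F G H

Answer: C I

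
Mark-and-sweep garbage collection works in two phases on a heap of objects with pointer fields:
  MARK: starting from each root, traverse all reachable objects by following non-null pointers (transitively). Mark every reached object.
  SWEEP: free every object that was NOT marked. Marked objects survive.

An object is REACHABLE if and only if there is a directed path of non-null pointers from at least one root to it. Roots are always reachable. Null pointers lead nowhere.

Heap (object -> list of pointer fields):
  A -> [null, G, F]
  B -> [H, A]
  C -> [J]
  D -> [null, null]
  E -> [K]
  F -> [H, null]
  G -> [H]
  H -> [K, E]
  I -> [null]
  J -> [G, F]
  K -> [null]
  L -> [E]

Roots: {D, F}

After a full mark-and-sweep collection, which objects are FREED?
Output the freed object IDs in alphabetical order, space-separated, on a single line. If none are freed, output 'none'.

Answer: A B C G I J L

Derivation:
Roots: D F
Mark D: refs=null null, marked=D
Mark F: refs=H null, marked=D F
Mark H: refs=K E, marked=D F H
Mark K: refs=null, marked=D F H K
Mark E: refs=K, marked=D E F H K
Unmarked (collected): A B C G I J L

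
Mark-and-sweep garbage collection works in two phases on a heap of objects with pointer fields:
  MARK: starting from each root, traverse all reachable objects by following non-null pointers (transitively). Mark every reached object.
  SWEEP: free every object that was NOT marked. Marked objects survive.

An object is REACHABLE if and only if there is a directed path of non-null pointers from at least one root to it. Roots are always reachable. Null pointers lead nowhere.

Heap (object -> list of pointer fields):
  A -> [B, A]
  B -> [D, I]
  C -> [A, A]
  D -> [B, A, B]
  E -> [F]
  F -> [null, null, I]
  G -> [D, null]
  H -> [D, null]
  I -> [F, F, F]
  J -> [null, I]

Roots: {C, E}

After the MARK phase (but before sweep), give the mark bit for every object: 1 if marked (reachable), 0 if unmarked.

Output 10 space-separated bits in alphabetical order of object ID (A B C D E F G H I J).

Answer: 1 1 1 1 1 1 0 0 1 0

Derivation:
Roots: C E
Mark C: refs=A A, marked=C
Mark E: refs=F, marked=C E
Mark A: refs=B A, marked=A C E
Mark F: refs=null null I, marked=A C E F
Mark B: refs=D I, marked=A B C E F
Mark I: refs=F F F, marked=A B C E F I
Mark D: refs=B A B, marked=A B C D E F I
Unmarked (collected): G H J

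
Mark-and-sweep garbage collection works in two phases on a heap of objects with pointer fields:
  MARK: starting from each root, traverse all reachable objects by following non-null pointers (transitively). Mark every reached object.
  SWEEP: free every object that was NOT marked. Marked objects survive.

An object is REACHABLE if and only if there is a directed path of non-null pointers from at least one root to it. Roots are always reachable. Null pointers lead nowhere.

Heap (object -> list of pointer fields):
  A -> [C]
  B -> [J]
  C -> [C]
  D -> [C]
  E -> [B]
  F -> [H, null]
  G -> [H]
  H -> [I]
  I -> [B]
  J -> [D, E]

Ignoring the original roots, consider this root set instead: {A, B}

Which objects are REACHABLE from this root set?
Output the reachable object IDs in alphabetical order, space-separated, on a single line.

Roots: A B
Mark A: refs=C, marked=A
Mark B: refs=J, marked=A B
Mark C: refs=C, marked=A B C
Mark J: refs=D E, marked=A B C J
Mark D: refs=C, marked=A B C D J
Mark E: refs=B, marked=A B C D E J
Unmarked (collected): F G H I

Answer: A B C D E J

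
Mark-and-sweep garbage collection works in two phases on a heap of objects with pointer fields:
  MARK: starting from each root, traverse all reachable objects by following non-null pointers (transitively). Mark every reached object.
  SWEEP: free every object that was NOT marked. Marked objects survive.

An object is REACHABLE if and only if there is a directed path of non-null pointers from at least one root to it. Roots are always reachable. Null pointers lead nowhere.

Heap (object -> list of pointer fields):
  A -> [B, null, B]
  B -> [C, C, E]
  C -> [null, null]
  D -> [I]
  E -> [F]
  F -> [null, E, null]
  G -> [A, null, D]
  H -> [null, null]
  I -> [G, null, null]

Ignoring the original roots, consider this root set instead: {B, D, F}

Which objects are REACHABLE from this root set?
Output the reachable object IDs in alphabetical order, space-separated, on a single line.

Roots: B D F
Mark B: refs=C C E, marked=B
Mark D: refs=I, marked=B D
Mark F: refs=null E null, marked=B D F
Mark C: refs=null null, marked=B C D F
Mark E: refs=F, marked=B C D E F
Mark I: refs=G null null, marked=B C D E F I
Mark G: refs=A null D, marked=B C D E F G I
Mark A: refs=B null B, marked=A B C D E F G I
Unmarked (collected): H

Answer: A B C D E F G I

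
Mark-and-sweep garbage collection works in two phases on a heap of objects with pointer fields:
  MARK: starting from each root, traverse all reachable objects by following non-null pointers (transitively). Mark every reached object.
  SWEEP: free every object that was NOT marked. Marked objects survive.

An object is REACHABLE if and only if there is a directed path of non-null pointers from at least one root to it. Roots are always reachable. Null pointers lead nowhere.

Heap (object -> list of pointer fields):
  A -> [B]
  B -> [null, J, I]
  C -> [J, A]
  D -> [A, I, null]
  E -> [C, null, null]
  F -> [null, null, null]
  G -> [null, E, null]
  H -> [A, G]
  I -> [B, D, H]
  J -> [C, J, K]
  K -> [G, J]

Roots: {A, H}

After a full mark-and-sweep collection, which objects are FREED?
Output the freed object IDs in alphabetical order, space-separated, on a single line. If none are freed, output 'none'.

Answer: F

Derivation:
Roots: A H
Mark A: refs=B, marked=A
Mark H: refs=A G, marked=A H
Mark B: refs=null J I, marked=A B H
Mark G: refs=null E null, marked=A B G H
Mark J: refs=C J K, marked=A B G H J
Mark I: refs=B D H, marked=A B G H I J
Mark E: refs=C null null, marked=A B E G H I J
Mark C: refs=J A, marked=A B C E G H I J
Mark K: refs=G J, marked=A B C E G H I J K
Mark D: refs=A I null, marked=A B C D E G H I J K
Unmarked (collected): F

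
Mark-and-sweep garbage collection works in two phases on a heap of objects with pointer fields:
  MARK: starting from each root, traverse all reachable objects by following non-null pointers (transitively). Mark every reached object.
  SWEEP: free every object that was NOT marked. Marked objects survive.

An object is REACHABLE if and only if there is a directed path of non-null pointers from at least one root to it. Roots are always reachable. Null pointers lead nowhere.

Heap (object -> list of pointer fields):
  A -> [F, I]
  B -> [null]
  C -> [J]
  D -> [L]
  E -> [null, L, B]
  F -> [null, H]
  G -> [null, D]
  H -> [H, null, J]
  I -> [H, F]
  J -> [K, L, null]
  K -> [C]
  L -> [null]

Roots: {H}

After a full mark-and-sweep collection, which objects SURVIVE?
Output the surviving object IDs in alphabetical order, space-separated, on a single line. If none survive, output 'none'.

Roots: H
Mark H: refs=H null J, marked=H
Mark J: refs=K L null, marked=H J
Mark K: refs=C, marked=H J K
Mark L: refs=null, marked=H J K L
Mark C: refs=J, marked=C H J K L
Unmarked (collected): A B D E F G I

Answer: C H J K L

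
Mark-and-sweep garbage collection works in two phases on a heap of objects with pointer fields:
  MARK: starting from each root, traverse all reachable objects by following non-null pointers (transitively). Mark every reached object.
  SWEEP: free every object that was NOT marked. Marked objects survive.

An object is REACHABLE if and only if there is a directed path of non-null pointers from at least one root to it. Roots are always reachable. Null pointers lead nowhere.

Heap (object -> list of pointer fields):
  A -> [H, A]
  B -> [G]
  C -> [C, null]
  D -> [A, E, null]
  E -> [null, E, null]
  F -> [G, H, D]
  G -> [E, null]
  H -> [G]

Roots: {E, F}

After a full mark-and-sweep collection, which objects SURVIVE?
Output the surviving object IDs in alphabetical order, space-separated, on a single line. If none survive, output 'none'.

Answer: A D E F G H

Derivation:
Roots: E F
Mark E: refs=null E null, marked=E
Mark F: refs=G H D, marked=E F
Mark G: refs=E null, marked=E F G
Mark H: refs=G, marked=E F G H
Mark D: refs=A E null, marked=D E F G H
Mark A: refs=H A, marked=A D E F G H
Unmarked (collected): B C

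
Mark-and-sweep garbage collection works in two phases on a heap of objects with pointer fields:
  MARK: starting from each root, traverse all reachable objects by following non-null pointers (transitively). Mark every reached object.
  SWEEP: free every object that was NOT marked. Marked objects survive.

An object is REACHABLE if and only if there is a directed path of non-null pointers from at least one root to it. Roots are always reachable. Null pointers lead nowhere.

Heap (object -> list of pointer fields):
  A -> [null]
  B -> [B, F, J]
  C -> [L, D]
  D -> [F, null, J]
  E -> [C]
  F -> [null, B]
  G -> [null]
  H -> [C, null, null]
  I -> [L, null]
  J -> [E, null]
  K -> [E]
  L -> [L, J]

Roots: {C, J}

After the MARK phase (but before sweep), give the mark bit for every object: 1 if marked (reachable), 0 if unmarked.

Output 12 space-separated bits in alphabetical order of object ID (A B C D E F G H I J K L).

Roots: C J
Mark C: refs=L D, marked=C
Mark J: refs=E null, marked=C J
Mark L: refs=L J, marked=C J L
Mark D: refs=F null J, marked=C D J L
Mark E: refs=C, marked=C D E J L
Mark F: refs=null B, marked=C D E F J L
Mark B: refs=B F J, marked=B C D E F J L
Unmarked (collected): A G H I K

Answer: 0 1 1 1 1 1 0 0 0 1 0 1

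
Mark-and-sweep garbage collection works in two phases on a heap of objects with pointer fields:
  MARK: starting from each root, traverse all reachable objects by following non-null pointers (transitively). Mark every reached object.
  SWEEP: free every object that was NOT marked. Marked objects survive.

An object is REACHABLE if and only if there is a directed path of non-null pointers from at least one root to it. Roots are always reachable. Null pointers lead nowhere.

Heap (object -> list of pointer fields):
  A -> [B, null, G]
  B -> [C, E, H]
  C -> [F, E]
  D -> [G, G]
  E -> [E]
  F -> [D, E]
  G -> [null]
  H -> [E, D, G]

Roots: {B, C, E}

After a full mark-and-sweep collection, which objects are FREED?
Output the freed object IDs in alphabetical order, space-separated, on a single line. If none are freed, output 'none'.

Roots: B C E
Mark B: refs=C E H, marked=B
Mark C: refs=F E, marked=B C
Mark E: refs=E, marked=B C E
Mark H: refs=E D G, marked=B C E H
Mark F: refs=D E, marked=B C E F H
Mark D: refs=G G, marked=B C D E F H
Mark G: refs=null, marked=B C D E F G H
Unmarked (collected): A

Answer: A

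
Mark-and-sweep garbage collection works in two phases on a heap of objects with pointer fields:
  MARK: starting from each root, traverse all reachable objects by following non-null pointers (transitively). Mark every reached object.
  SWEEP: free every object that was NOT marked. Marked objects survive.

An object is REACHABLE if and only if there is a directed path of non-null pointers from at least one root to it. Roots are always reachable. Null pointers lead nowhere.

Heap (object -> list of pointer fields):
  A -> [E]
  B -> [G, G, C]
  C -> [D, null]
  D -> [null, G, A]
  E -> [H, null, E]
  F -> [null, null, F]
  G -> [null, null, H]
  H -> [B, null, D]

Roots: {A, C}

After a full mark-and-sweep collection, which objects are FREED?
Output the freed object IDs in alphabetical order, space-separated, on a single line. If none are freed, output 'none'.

Roots: A C
Mark A: refs=E, marked=A
Mark C: refs=D null, marked=A C
Mark E: refs=H null E, marked=A C E
Mark D: refs=null G A, marked=A C D E
Mark H: refs=B null D, marked=A C D E H
Mark G: refs=null null H, marked=A C D E G H
Mark B: refs=G G C, marked=A B C D E G H
Unmarked (collected): F

Answer: F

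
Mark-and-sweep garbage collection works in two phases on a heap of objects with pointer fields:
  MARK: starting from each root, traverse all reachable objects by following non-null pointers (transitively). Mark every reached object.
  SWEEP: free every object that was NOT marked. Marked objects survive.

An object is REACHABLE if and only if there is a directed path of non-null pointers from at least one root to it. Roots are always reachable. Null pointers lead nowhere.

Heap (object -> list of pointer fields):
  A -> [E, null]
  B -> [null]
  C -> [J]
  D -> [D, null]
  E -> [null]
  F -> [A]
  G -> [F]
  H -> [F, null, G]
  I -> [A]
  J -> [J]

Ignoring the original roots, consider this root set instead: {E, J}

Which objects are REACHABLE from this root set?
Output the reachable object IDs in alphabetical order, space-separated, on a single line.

Answer: E J

Derivation:
Roots: E J
Mark E: refs=null, marked=E
Mark J: refs=J, marked=E J
Unmarked (collected): A B C D F G H I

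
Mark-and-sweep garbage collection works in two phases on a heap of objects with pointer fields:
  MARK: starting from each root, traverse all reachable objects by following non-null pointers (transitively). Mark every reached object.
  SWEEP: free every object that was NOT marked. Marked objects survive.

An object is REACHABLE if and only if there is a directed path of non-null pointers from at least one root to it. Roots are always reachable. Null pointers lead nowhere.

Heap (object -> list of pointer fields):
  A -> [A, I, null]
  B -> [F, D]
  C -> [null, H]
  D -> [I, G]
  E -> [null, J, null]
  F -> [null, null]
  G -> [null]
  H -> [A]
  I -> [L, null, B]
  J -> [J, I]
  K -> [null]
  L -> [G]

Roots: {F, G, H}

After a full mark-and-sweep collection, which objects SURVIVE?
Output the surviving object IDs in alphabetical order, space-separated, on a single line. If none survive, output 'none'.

Roots: F G H
Mark F: refs=null null, marked=F
Mark G: refs=null, marked=F G
Mark H: refs=A, marked=F G H
Mark A: refs=A I null, marked=A F G H
Mark I: refs=L null B, marked=A F G H I
Mark L: refs=G, marked=A F G H I L
Mark B: refs=F D, marked=A B F G H I L
Mark D: refs=I G, marked=A B D F G H I L
Unmarked (collected): C E J K

Answer: A B D F G H I L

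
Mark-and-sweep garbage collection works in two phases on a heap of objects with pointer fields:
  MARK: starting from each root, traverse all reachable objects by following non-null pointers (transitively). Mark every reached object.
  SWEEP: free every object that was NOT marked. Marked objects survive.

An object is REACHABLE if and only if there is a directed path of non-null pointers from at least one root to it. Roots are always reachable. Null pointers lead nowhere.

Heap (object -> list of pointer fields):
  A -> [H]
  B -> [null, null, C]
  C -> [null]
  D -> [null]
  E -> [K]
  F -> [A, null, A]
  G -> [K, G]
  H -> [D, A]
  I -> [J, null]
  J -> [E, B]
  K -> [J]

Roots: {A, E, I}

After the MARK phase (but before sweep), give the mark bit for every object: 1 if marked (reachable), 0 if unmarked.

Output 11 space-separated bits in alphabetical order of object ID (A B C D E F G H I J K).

Answer: 1 1 1 1 1 0 0 1 1 1 1

Derivation:
Roots: A E I
Mark A: refs=H, marked=A
Mark E: refs=K, marked=A E
Mark I: refs=J null, marked=A E I
Mark H: refs=D A, marked=A E H I
Mark K: refs=J, marked=A E H I K
Mark J: refs=E B, marked=A E H I J K
Mark D: refs=null, marked=A D E H I J K
Mark B: refs=null null C, marked=A B D E H I J K
Mark C: refs=null, marked=A B C D E H I J K
Unmarked (collected): F G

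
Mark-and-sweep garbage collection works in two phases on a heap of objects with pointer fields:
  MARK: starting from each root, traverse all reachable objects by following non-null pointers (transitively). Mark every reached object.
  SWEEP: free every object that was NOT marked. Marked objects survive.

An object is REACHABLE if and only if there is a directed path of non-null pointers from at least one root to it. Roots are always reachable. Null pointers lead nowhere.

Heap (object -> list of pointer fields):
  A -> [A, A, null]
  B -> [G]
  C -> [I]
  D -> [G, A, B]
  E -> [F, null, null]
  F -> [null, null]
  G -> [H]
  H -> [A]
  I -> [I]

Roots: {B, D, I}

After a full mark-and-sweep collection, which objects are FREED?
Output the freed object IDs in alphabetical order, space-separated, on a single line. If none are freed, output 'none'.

Roots: B D I
Mark B: refs=G, marked=B
Mark D: refs=G A B, marked=B D
Mark I: refs=I, marked=B D I
Mark G: refs=H, marked=B D G I
Mark A: refs=A A null, marked=A B D G I
Mark H: refs=A, marked=A B D G H I
Unmarked (collected): C E F

Answer: C E F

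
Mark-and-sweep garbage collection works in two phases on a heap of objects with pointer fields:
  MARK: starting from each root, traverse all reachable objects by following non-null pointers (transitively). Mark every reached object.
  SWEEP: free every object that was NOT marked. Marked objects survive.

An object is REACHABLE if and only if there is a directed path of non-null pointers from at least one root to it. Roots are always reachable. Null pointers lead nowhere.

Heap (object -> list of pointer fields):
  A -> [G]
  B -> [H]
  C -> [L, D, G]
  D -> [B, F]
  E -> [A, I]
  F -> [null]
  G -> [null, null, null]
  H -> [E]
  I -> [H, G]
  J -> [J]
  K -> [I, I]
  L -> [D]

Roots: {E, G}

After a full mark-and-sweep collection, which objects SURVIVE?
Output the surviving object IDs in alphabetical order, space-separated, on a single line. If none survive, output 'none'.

Answer: A E G H I

Derivation:
Roots: E G
Mark E: refs=A I, marked=E
Mark G: refs=null null null, marked=E G
Mark A: refs=G, marked=A E G
Mark I: refs=H G, marked=A E G I
Mark H: refs=E, marked=A E G H I
Unmarked (collected): B C D F J K L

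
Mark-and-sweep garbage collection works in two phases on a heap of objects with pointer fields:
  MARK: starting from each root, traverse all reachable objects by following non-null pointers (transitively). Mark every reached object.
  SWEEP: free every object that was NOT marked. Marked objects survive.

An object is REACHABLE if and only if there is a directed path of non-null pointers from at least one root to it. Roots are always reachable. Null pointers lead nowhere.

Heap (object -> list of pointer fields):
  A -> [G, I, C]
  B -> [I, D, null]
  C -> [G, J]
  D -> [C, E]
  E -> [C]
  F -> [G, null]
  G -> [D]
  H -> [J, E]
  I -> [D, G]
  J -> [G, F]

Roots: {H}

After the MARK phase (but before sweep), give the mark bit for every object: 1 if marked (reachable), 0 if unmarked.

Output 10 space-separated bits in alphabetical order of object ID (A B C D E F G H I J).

Answer: 0 0 1 1 1 1 1 1 0 1

Derivation:
Roots: H
Mark H: refs=J E, marked=H
Mark J: refs=G F, marked=H J
Mark E: refs=C, marked=E H J
Mark G: refs=D, marked=E G H J
Mark F: refs=G null, marked=E F G H J
Mark C: refs=G J, marked=C E F G H J
Mark D: refs=C E, marked=C D E F G H J
Unmarked (collected): A B I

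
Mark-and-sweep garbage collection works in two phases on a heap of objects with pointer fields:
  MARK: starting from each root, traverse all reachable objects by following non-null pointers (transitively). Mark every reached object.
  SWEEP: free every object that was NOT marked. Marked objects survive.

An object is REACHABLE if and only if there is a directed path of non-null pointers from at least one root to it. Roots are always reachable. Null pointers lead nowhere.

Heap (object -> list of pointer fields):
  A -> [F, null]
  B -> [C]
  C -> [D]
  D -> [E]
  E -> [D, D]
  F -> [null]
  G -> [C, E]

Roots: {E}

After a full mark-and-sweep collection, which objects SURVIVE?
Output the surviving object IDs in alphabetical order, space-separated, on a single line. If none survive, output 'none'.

Roots: E
Mark E: refs=D D, marked=E
Mark D: refs=E, marked=D E
Unmarked (collected): A B C F G

Answer: D E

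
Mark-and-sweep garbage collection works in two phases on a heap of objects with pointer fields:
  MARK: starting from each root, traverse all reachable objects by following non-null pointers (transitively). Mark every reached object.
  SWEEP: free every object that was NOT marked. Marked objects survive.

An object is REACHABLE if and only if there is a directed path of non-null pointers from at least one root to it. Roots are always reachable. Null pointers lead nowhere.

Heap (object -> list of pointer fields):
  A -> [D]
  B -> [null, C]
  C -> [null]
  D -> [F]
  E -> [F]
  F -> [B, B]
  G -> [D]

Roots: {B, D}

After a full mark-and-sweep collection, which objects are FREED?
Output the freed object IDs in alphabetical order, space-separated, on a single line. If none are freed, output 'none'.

Answer: A E G

Derivation:
Roots: B D
Mark B: refs=null C, marked=B
Mark D: refs=F, marked=B D
Mark C: refs=null, marked=B C D
Mark F: refs=B B, marked=B C D F
Unmarked (collected): A E G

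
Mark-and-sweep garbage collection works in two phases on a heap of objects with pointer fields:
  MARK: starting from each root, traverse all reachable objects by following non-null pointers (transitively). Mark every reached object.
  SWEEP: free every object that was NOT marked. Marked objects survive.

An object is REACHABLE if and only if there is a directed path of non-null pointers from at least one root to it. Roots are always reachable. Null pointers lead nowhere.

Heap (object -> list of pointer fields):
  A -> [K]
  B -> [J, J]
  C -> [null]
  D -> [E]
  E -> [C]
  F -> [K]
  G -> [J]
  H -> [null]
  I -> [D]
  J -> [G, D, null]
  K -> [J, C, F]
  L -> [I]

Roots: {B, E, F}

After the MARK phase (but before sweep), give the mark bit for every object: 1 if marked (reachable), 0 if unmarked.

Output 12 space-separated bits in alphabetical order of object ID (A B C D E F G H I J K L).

Answer: 0 1 1 1 1 1 1 0 0 1 1 0

Derivation:
Roots: B E F
Mark B: refs=J J, marked=B
Mark E: refs=C, marked=B E
Mark F: refs=K, marked=B E F
Mark J: refs=G D null, marked=B E F J
Mark C: refs=null, marked=B C E F J
Mark K: refs=J C F, marked=B C E F J K
Mark G: refs=J, marked=B C E F G J K
Mark D: refs=E, marked=B C D E F G J K
Unmarked (collected): A H I L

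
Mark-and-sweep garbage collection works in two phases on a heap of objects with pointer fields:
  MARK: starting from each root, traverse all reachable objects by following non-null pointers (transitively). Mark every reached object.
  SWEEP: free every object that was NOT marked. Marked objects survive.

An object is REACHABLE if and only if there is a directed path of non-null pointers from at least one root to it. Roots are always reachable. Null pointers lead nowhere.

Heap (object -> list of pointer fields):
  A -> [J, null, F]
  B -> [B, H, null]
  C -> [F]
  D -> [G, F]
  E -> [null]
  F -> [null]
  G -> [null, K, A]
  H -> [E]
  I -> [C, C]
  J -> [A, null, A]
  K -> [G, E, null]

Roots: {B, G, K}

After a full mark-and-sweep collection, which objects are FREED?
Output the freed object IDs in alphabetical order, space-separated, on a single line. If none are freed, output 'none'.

Answer: C D I

Derivation:
Roots: B G K
Mark B: refs=B H null, marked=B
Mark G: refs=null K A, marked=B G
Mark K: refs=G E null, marked=B G K
Mark H: refs=E, marked=B G H K
Mark A: refs=J null F, marked=A B G H K
Mark E: refs=null, marked=A B E G H K
Mark J: refs=A null A, marked=A B E G H J K
Mark F: refs=null, marked=A B E F G H J K
Unmarked (collected): C D I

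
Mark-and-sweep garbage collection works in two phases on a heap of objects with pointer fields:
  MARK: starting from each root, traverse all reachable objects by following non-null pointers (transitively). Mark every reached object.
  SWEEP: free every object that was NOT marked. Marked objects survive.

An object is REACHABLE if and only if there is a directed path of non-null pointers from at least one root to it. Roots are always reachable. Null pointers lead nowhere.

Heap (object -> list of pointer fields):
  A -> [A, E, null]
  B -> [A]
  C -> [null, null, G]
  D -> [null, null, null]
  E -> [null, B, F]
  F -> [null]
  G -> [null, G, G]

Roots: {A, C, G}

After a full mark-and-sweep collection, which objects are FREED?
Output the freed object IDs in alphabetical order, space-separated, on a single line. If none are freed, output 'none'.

Roots: A C G
Mark A: refs=A E null, marked=A
Mark C: refs=null null G, marked=A C
Mark G: refs=null G G, marked=A C G
Mark E: refs=null B F, marked=A C E G
Mark B: refs=A, marked=A B C E G
Mark F: refs=null, marked=A B C E F G
Unmarked (collected): D

Answer: D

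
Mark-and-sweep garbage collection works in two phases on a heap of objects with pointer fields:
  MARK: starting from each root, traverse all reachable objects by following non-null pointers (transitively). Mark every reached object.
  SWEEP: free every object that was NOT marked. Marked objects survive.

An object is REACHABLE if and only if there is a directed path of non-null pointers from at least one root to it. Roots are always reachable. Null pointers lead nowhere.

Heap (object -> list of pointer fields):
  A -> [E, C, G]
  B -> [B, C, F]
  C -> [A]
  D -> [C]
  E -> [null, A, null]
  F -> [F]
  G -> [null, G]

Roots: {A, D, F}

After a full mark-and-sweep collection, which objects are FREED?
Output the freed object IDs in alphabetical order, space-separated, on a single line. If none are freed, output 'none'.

Answer: B

Derivation:
Roots: A D F
Mark A: refs=E C G, marked=A
Mark D: refs=C, marked=A D
Mark F: refs=F, marked=A D F
Mark E: refs=null A null, marked=A D E F
Mark C: refs=A, marked=A C D E F
Mark G: refs=null G, marked=A C D E F G
Unmarked (collected): B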